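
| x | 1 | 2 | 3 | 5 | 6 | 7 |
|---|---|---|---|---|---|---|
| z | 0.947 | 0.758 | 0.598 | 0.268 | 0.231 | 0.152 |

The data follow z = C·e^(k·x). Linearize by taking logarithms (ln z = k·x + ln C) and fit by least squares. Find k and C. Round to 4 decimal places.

k = -0.3095, C = 1.3766

Let Y = ln z. Fitting Y = k·x + ln C by least squares:
Sums: Σx = 24.0000, Σ(x)² = 124.0000, Σln z = -5.5117, Σx·ln z = -30.7141.
Normal system: [[124.0000, 24.0000]; [24.0000, 6]]·[k, ln C]ᵀ = [-30.7141, -5.5117]ᵀ.
Δ = 124.0000·6 − (24.0000)² = 168.0000; k = (-30.7141·6 − 24.0000·-5.5117)/168.0000 = -0.30955, ln C = (124.0000·-5.5117 − 24.0000·-30.7141)/168.0000 = 0.31959, so C = exp(0.31959) = 1.37656.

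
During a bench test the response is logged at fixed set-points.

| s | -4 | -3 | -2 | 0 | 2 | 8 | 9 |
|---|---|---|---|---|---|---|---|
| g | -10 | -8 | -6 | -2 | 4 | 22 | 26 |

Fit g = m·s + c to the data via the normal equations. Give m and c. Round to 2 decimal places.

m = 2.79, c = -0.27

From the data, Σs·s = 178, Σs = 10, Σ1 = 7.
Right-hand side: Σs·g = 494, Σg = 26.
Δ = 178·7 − 10² = 1146.
m = (494·7 − 10·26)/1146 = 533/191; c = (178·26 − 10·494)/1146 = -52/191.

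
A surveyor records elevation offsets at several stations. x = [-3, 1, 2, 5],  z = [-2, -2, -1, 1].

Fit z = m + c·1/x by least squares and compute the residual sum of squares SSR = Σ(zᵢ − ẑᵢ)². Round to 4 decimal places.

The normal system AᵀA·[m, c]ᵀ = Aᵀz is [[4, 41/30]; [41/30, 1261/900]]·[m, c]ᵀ = [-4, -49/30]ᵀ.
Determinant 4·(1261/900) − (41/30)² = 1121/300.
m = ((-4)·(1261/900) − (41/30)·(-49/30))/(1121/300) = -3035/3363; c = (4·(-49/30) − (41/30)·(-4))/(1121/300) = -320/1121.
Residuals: -1337/1121, -2731/3363, 8/177, 6590/3363; SSR = 19922/3363.

SSR = 5.9239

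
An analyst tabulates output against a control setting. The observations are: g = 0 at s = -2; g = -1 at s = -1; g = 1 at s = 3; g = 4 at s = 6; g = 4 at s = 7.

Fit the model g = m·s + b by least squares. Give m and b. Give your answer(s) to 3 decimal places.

Compute the Gram sums: Σs·s = 99, Σs = 13, Σ1 = 5.
And Σs·g = 56, Σg = 8.
So XᵀX·[m, b]ᵀ = Xᵀg: [[99, 13]; [13, 5]]·[m, b]ᵀ = [56, 8]ᵀ.
Determinant 99·5 − 13² = 326.
m = (56·5 − 13·8)/326 = 88/163; b = (99·8 − 13·56)/326 = 32/163.

m = 0.540, b = 0.196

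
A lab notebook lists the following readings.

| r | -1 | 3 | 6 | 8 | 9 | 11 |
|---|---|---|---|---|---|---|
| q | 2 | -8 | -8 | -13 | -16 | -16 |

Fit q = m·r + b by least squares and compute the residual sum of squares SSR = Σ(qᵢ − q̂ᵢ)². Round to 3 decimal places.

Sums needed: Σr·r = 312, Σr = 36, Σ1 = 6.
Moment sums: Σr·q = -498, Σq = -59.
So MᵀM·[m, b]ᵀ = Mᵀq: [[312, 36]; [36, 6]]·[m, b]ᵀ = [-498, -59]ᵀ.
Eliminating b: 6·(row 1) − 36·(row 2) gives 576·m = 6·(-498) − 36·(-59) = -864, so m = -3/2.
Then b = ((-59) − 36·(-3/2))/6 = -5/6.
Residuals: 4/3, -8/3, 11/6, -1/6, -5/3, 4/3; SSR = 101/6.

SSR = 16.833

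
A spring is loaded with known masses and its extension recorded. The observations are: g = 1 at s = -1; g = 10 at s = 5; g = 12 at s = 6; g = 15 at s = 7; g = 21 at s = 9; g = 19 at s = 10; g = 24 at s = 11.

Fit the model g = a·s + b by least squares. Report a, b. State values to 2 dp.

a = 1.89, b = 1.88

XᵀX·[a, b]ᵀ = Xᵀg reads: 413·a + 47·b = 869;  47·a + 7·b = 102.
Determinant 413·7 − 47² = 682.
a = (869·7 − 47·102)/682 = 1289/682; b = (413·102 − 47·869)/682 = 1283/682.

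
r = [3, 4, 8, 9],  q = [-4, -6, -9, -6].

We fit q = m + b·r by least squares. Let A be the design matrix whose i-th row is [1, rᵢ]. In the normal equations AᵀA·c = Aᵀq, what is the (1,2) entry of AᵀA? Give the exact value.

Row 1 ↔ basis 1, column 2 ↔ basis r, so (AᵀA)_{1,2} = Σᵢ r = (1)·(3) + (1)·(4) + (1)·(8) + (1)·(9) = 24.

24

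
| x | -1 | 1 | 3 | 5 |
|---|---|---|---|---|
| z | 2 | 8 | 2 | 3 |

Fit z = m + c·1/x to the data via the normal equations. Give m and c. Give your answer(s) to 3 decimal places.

Forming AᵀA = [[4, 8/15]; [8/15, 484/225]] and Aᵀz = [15, 109/15]ᵀ gives AᵀA·[m, c]ᵀ = Aᵀz.
Δ = 4·(484/225) − (8/15)² = 208/25.
m = (15·(484/225) − (8/15)·(109/15))/(208/25) = 1597/468; c = (4·(109/15) − (8/15)·15)/(208/25) = 395/156.

m = 3.412, c = 2.532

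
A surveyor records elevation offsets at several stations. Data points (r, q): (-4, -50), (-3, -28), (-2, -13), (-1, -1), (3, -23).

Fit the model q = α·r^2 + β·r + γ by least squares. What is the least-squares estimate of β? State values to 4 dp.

β = 0.8500

From the data, Σr^2·r^2 = 435, Σr^2·r = -73, Σr^2 = 39, Σr·r = 39, Σr = -7, Σ1 = 5.
Right-hand side: Σr^2·q = -1312, Σr·q = 242, Σq = -115.
XᵀX·[α, β, γ]ᵀ = Xᵀq becomes [[435, -73, 39]; [-73, 39, -7]; [39, -7, 5]]·[α, β, γ]ᵀ = [-1312, 242, -115]ᵀ.
Solving the 3×3 system (Gaussian elimination) gives α = -26569/8702, β = 7397/8702, γ = 8724/4351.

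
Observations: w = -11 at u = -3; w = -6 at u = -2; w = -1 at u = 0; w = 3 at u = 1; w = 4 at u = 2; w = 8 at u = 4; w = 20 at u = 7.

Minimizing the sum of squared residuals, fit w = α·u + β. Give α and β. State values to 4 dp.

α = 2.8860, β = -1.2820

Sums needed: Σu·u = 83, Σu = 9, Σ1 = 7.
Right-hand side: Σu·w = 228, Σw = 17.
Normal equations: [[83, 9]; [9, 7]]·[α, β]ᵀ = [228, 17]ᵀ.
Eliminating β: 7·(row 1) − 9·(row 2) gives 500·α = 7·228 − 9·17 = 1443, so α = 1443/500.
Then β = (17 − 9·(1443/500))/7 = -641/500.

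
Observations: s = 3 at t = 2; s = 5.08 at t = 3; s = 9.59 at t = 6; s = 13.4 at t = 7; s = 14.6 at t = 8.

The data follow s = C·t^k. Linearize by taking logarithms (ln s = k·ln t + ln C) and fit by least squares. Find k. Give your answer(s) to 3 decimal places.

k = 1.125

Linearized form: ln s = k·ln t + ln C. From the 5 transformed points,
Σln t = 7.6089, Σ(ln t)² = 13.0084, Σln s = 10.2609, Σln t·ln s = 17.2229.
Equations: 13.0084·k + 7.6089·ln C = 17.2229;  7.6089·k + 5·ln C = 10.2609.
Slope k = (n·Σln t·ln s − Σln t·Σln s)/(n·Σ(ln t)² − (Σln t)²) = (5·17.2229 − 7.6089·10.2609)/7.1473 = 1.12497; ln C = (Σln s − k·Σln t)/n = 0.34023.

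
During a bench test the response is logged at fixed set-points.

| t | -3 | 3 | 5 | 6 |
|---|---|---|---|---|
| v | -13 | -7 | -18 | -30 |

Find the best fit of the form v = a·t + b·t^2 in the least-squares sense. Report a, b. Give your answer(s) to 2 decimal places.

a = 1.21, b = -1.02

Entries of XᵀX: Σt·t = 79, Σt·t^2 = 341, Σt^2·t^2 = 2083.
For Xᵀv: Σt·v = -252, Σt^2·v = -1710.
XᵀX·[a, b]ᵀ = Xᵀv becomes [[79, 341]; [341, 2083]]·[a, b]ᵀ = [-252, -1710]ᵀ.
det = 79·2083 − 341² = 48276.
a = ((-252)·2083 − 341·(-1710))/48276 = 3233/2682; b = (79·(-1710) − 341·(-252))/48276 = -2731/2682.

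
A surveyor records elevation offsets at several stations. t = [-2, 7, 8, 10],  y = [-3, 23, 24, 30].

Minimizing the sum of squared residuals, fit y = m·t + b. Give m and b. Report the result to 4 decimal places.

m = 2.7552, b = 2.6578

With design matrix X, XᵀX = [[217, 23]; [23, 4]] and Xᵀy = [659, 74]ᵀ.
det = 217·4 − 23² = 339.
m = (659·4 − 23·74)/339 = 934/339; b = (217·74 − 23·659)/339 = 901/339.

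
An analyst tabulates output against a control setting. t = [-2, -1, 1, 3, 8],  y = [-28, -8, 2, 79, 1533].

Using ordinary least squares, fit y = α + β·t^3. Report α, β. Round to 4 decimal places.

Normal-equation sums: Σ1 = 5, Σt^3 = 531, Σt^3·t^3 = 262939.
Right-hand side: Σy = 1578, Σt^3·y = 787263.
XᵀX·[α, β]ᵀ = Xᵀy becomes [[5, 531]; [531, 262939]]·[α, β]ᵀ = [1578, 787263]ᵀ.
Eliminating β: 262939·(row 1) − 531·(row 2) gives 1032734·α = 262939·1578 − 531·787263 = -3118911, so α = -3118911/1032734.
Then β = (787263 − 531·(-3118911/1032734))/262939 = 3098397/1032734.

α = -3.0201, β = 3.0002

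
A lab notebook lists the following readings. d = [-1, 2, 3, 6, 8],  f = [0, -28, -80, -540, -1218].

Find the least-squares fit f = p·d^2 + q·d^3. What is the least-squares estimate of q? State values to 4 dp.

XᵀX·[p, q]ᵀ = Xᵀf reads: 5490·p + 40818·q = -98224;  40818·p + 309594·q = -742640.
(Σd^2·d^2 = 5490, Σd^2·d^3 = 40818, Σd^3·d^3 = 309594, Σd^2·f = -98224, Σd^3·f = -742640.)
Determinant 5490·309594 − 40818² = 33561936.
p = ((-98224)·309594 − 40818·(-742640))/33561936 = -2010032/699207; q = (5490·(-742640) − 40818·(-98224))/33561936 = -1412216/699207.

q = -2.0197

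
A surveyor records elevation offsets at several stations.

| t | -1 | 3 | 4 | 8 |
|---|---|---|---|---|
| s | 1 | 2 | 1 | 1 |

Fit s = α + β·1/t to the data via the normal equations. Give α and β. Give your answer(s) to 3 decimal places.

From the data, Σ1 = 4, Σ1/t = -7/24, Σ1/t·1/t = 685/576.
For Aᵀs: Σs = 5, Σ1/t·s = 1/24.
AᵀA·[α, β]ᵀ = Aᵀs becomes [[4, -7/24]; [-7/24, 685/576]]·[α, β]ᵀ = [5, 1/24]ᵀ.
Δ = 4·(685/576) − (-7/24)² = 299/64.
α = (5·(685/576) − (-7/24)·(1/24))/(299/64) = 88/69; β = (4·(1/24) − (-7/24)·5)/(299/64) = 8/23.

α = 1.275, β = 0.348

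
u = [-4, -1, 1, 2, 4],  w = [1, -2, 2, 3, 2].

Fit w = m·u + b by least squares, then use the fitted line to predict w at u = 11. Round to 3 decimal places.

Compute the Gram sums: Σu·u = 38, Σu = 2, Σ1 = 5.
And Σu·w = 14, Σw = 6.
Normal equations: [[38, 2]; [2, 5]]·[m, b]ᵀ = [14, 6]ᵀ.
Δ = 38·5 − 2² = 186.
m = (14·5 − 2·6)/186 = 29/93; b = (38·6 − 2·14)/186 = 100/93.
At u = 11: ŵ = (29/93)·(11) + (100/93)·(1) = 419/93.

ŵ = 4.505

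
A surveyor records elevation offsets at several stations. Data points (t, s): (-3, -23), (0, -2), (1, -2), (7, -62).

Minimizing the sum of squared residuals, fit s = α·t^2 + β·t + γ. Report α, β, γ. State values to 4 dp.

The normal system AᵀA·[α, β, γ]ᵀ = Aᵀs is [[2483, 317, 59]; [317, 59, 5]; [59, 5, 4]]·[α, β, γ]ᵀ = [-3247, -367, -89]ᵀ.
Solving the 3×3 system (Gaussian elimination) gives α = -8849/5756, β = 12899/5756, γ = -3418/1439.

α = -1.5374, β = 2.2410, γ = -2.3753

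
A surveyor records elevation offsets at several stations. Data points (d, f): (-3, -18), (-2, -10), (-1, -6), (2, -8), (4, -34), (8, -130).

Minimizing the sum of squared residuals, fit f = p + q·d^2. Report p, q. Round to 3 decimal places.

p = -1.617, q = -2.003

Setting ∂/∂p … = 0 gives: 6·p + 98·q = -206;  98·p + 4466·q = -9104.
(Σ1 = 6, Σd^2 = 98, Σd^2·d^2 = 4466, Σf = -206, Σd^2·f = -9104.)
det = 6·4466 − 98² = 17192.
p = ((-206)·4466 − 98·(-9104))/17192 = -993/614; q = (6·(-9104) − 98·(-206))/17192 = -8609/4298.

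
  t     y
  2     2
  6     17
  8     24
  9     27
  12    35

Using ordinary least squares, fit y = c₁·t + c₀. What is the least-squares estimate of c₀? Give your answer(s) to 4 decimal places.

c₀ = -3.6667

Compute the Gram sums: Σt·t = 329, Σt = 37, Σ1 = 5.
Right-hand side: Σt·y = 961, Σy = 105.
det = 329·5 − 37² = 276.
c₁ = (961·5 − 37·105)/276 = 10/3; c₀ = (329·105 − 37·961)/276 = -11/3.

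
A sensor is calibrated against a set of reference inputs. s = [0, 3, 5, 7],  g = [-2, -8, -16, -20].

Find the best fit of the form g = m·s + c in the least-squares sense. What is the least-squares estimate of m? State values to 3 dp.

Forming MᵀM = [[83, 15]; [15, 4]] and Mᵀg = [-244, -46]ᵀ gives MᵀM·[m, c]ᵀ = Mᵀg.
det = 83·4 − 15² = 107.
m = ((-244)·4 − 15·(-46))/107 = -286/107; c = (83·(-46) − 15·(-244))/107 = -158/107.

m = -2.673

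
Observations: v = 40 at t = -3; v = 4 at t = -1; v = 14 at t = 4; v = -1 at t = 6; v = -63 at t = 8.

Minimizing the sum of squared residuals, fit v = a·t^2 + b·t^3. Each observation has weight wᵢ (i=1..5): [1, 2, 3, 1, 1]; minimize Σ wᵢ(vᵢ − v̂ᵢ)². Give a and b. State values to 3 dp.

The normal system AᵀWA·[a, b]ᵀ = AᵀWv is [[6243, 43371]; [43371, 321819]]·[a, b]ᵀ = [-3028, -30872]ᵀ.
Eliminating b: 321819·(row 1) − 43371·(row 2) gives 128072376·a = 321819·(-3028) − 43371·(-30872) = 364481580, so a = 30373465/10672698.
Then b = ((-30872) − 43371·(30373465/10672698))/321819 = -5117209/10672698.

a = 2.846, b = -0.479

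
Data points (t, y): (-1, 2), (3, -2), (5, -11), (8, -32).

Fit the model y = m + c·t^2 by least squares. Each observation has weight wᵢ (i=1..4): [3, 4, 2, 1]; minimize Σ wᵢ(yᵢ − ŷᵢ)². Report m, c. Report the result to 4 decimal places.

Forming MᵀWM = [[10, 153]; [153, 5673]] and MᵀWy = [-56, -2664]ᵀ gives MᵀWM·[m, c]ᵀ = MᵀWy.
det = 10·5673 − 153² = 33321.
m = ((-56)·5673 − 153·(-2664))/33321 = 29968/11107; c = (10·(-2664) − 153·(-56))/33321 = -6024/11107.

m = 2.6981, c = -0.5424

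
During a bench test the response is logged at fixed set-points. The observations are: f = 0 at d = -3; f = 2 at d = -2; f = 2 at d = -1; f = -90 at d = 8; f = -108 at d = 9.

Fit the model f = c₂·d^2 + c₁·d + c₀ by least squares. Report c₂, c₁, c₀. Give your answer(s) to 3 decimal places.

From the data, Σd^2·d^2 = 10755, Σd^2·d = 1205, Σd^2 = 159, Σd·d = 159, Σd = 11, Σ1 = 5.
Moment sums: Σd^2·f = -14498, Σd·f = -1698, Σf = -194.
Normal equations: [[10755, 1205, 159]; [1205, 159, 11]; [159, 11, 5]]·[c₂, c₁, c₀]ᵀ = [-14498, -1698, -194]ᵀ.
Solving the 3×3 system (Gaussian elimination) gives c₂ = -44490/46039, c₁ = -151906/46039, c₀ = -5334/6577.

c₂ = -0.966, c₁ = -3.300, c₀ = -0.811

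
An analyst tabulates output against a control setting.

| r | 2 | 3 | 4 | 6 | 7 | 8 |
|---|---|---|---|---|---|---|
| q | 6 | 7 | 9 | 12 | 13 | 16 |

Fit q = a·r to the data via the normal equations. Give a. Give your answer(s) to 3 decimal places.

a = 2.022

Sums needed: Σr·r = 178.
Right-hand side: Σr·q = 360.
Hence a = 360 / 178 ≈ 2.02247.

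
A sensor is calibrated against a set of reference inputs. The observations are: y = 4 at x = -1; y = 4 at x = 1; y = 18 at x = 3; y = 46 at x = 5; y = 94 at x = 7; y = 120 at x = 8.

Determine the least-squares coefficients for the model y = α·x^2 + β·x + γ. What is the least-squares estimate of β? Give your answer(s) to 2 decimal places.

MᵀM·[α, β, γ]ᵀ = Mᵀy reads: 7205·α + 1007·β + 149·γ = 13606;  1007·α + 149·β + 23·γ = 1902;  149·α + 23·β + 6·γ = 286.
(Σx^2·x^2 = 7205, Σx^2·x = 1007, Σx^2 = 149, Σx·x = 149, Σx = 23, Σ1 = 6, Σx^2·y = 13606, Σx·y = 1902, Σy = 286.)
Row-reducing yields α = 13351/6978, β = -16181/34890, γ = 11228/5815.

β = -0.46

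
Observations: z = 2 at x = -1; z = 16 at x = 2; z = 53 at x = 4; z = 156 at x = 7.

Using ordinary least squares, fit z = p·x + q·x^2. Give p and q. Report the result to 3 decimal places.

MᵀM·[p, q]ᵀ = Mᵀz reads: 70·p + 414·q = 1334;  414·p + 2674·q = 8558.
Eliminating q: 2674·(row 1) − 414·(row 2) gives 15784·p = 2674·1334 − 414·8558 = 24104, so p = 3013/1973.
Then q = (8558 − 414·(3013/1973))/2674 = 5848/1973.

p = 1.527, q = 2.964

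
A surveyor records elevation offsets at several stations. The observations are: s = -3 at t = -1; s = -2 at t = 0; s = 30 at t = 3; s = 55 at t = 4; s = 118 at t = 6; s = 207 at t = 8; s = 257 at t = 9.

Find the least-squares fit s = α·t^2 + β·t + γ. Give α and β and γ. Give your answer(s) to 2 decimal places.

α = 2.93, β = 2.60, γ = -2.91

Forming MᵀM = [[12291, 1547, 207]; [1547, 207, 29]; [207, 29, 7]] and Mᵀs = [39460, 4990, 662]ᵀ gives MᵀM·[α, β, γ]ᵀ = Mᵀs.
Inverting the 3×3 Gram matrix, [α, β, γ]ᵀ = [16358/5579, 14515/5579, -16249/5579]ᵀ.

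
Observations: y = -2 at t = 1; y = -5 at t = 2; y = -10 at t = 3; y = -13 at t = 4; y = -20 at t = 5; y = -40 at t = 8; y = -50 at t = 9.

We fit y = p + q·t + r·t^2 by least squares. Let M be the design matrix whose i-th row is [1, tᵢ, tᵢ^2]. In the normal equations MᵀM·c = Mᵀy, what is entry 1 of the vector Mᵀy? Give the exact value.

-140

Entry 1 ↔ basis 1, so (Mᵀy)_{1} = Σᵢ yᵢ = (1)·(-2) + (1)·(-5) + (1)·(-10) + (1)·(-13) + (1)·(-20) + (1)·(-40) + (1)·(-50) = -140.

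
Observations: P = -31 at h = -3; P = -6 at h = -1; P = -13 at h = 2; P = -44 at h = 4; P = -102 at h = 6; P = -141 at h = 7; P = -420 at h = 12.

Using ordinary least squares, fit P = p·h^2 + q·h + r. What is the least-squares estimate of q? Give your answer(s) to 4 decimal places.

The normal equations are: 24787·p + 2331·q + 259·r = -72102;  2331·p + 259·q + 27·r = -6742;  259·p + 27·q + 7·r = -757.
Inverting the 3×3 Gram matrix, [p, q, r]ᵀ = [-759947/253848, 12917/12088, -27149/18132]ᵀ.

q = 1.0686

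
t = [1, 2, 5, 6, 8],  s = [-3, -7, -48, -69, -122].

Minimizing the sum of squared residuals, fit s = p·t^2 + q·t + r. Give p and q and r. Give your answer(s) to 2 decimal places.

With design matrix X, XᵀX = [[6034, 862, 130]; [862, 130, 22]; [130, 22, 5]] and Xᵀs = [-11523, -1647, -249]ᵀ.
Solving the 3×3 system (Gaussian elimination) gives p = -3217/1672, q = 331/1672, r = -135/209.

p = -1.92, q = 0.20, r = -0.65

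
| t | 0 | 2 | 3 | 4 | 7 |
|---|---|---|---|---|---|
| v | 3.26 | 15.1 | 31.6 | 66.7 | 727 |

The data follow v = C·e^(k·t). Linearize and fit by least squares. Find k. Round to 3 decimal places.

k = 0.771

Taking logs, ln v = k·t + ln C, so regress ln v on t.
XᵀX = [[78.0000, 16.0000]; [16.0000, 5]], rhs = [78.7122, 18.1387]ᵀ  (here Σt = 16.0000, Σ(t)² = 78.0000, Σln v = 18.1387, Σt·ln v = 78.7122).
Solving (det = 134.0000): k = 0.77120, ln C = 1.15989.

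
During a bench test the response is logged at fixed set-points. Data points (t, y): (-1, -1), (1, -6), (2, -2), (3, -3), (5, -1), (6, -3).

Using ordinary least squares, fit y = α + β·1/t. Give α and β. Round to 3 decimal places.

The normal equations are: 6·α + (6/5)·β = -16;  (6/5)·α + (1093/450)·β = -77/10.
(Σ1 = 6, Σ1/t = 6/5, Σ1/t·1/t = 1093/450, Σy = -16, Σ1/t·y = -77/10.)
Eliminating β: (1093/450)·(row 1) − (6/5)·(row 2) gives (197/15)·α = (1093/450)·(-16) − (6/5)·(-77/10) = -1333/45, so α = -1333/591.
Then β = ((-77/10) − (6/5)·(-1333/591))/(1093/450) = -405/197.

α = -2.255, β = -2.056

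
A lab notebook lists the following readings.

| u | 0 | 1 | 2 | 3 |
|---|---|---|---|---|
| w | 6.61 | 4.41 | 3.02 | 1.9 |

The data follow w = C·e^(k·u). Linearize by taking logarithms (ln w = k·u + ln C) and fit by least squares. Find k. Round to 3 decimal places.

k = -0.412

Linearized form: ln w = k·u + ln C. From the 4 transformed points,
Σu = 6.0000, Σ(u)² = 14.0000, Σln w = 5.1196, Σu·ln w = 5.6200.
Equations: 14.0000·k + 6.0000·ln C = 5.6200;  6.0000·k + 4·ln C = 5.1196.
Δ = 14.0000·4 − (6.0000)² = 20.0000; k = (5.6200·4 − 6.0000·5.1196)/20.0000 = -0.41188, ln C = (14.0000·5.1196 − 6.0000·5.6200)/20.0000 = 1.89771.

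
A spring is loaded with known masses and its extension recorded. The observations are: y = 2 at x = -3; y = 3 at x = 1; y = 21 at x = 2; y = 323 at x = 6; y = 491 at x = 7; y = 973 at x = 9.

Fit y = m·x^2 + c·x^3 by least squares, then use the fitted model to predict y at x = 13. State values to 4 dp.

ŷ = 2701.8799

Forming MᵀM = [[10356, 83422]; [83422, 696540]] and Mᵀy = [114605, 947615]ᵀ gives MᵀM·[m, c]ᵀ = Mᵀy.
Δ = 10356·696540 − 83422² = 254138156.
m = (114605·696540 − 83422·947615)/254138156 = 387514085/127069078; c = (10356·947615 − 83422·114605)/254138156 = 126461315/127069078.
At x = 13: ŷ = (387514085/127069078)·(169) + (126461315/127069078)·(2197) = 171662694710/63534539.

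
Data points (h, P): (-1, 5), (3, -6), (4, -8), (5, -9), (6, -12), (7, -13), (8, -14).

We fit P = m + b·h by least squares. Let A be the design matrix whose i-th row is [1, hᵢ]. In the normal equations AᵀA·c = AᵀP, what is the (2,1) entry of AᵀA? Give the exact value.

32

Row 2 ↔ basis h, column 1 ↔ basis 1, so (AᵀA)_{2,1} = Σᵢ h = (-1)·(1) + (3)·(1) + (4)·(1) + (5)·(1) + (6)·(1) + (7)·(1) + (8)·(1) = 32.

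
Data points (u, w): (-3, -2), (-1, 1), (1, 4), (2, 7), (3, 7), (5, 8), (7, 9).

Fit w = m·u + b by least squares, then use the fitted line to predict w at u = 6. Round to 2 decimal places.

Forming AᵀA = [[98, 14]; [14, 7]] and Aᵀw = [147, 34]ᵀ gives AᵀA·[m, b]ᵀ = Aᵀw.
Eliminating b: 7·(row 1) − 14·(row 2) gives 490·m = 7·147 − 14·34 = 553, so m = 79/70.
Then b = (34 − 14·(79/70))/7 = 13/5.
At u = 6: ŵ = (79/70)·(6) + (13/5)·(1) = 328/35.

ŵ = 9.37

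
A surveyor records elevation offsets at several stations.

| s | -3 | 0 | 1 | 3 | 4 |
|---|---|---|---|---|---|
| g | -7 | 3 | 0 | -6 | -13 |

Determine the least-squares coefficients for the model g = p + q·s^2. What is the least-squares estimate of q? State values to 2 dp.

Setting ∂/∂p … = 0 gives: 5·p + 35·q = -23;  35·p + 419·q = -325.
(Σ1 = 5, Σs^2 = 35, Σs^2·s^2 = 419, Σg = -23, Σs^2·g = -325.)
det = 5·419 − 35² = 870.
p = ((-23)·419 − 35·(-325))/870 = 869/435; q = (5·(-325) − 35·(-23))/870 = -82/87.

q = -0.94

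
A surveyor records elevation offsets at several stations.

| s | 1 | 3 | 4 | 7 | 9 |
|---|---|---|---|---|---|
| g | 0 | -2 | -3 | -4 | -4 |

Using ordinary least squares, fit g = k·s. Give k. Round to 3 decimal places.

k = -0.526

AᵀA·[k]ᵀ = Aᵀg reads: 156·k = -82.
(Σs·s = 156, Σs·g = -82.)
Hence k = -82 / 156 ≈ -0.525641.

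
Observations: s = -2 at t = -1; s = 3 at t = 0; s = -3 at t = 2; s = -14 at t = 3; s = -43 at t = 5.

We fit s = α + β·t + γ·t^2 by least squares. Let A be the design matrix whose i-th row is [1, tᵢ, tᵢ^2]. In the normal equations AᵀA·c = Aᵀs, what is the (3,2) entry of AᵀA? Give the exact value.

159

Row 3 ↔ basis t^2, column 2 ↔ basis t, so (AᵀA)_{3,2} = Σᵢ (t^2)·(t) = (1)·(-1) + (0)·(0) + (4)·(2) + (9)·(3) + (25)·(5) = 159.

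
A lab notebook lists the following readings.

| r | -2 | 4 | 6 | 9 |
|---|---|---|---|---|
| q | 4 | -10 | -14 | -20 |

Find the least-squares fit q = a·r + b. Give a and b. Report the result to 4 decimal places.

Forming XᵀX = [[137, 17]; [17, 4]] and Xᵀq = [-312, -40]ᵀ gives XᵀX·[a, b]ᵀ = Xᵀq.
det = 137·4 − 17² = 259.
a = ((-312)·4 − 17·(-40))/259 = -568/259; b = (137·(-40) − 17·(-312))/259 = -176/259.

a = -2.1931, b = -0.6795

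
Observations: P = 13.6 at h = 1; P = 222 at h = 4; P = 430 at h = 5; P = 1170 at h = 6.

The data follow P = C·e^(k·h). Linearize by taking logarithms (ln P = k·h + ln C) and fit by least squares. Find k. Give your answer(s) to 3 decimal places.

k = 0.883

Taking logs, ln P = k·h + ln C, so regress ln P on h.
AᵀA = [[78.0000, 16.0000]; [16.0000, 4]], rhs = [96.9283, 21.1413]ᵀ  (here Σh = 16.0000, Σ(h)² = 78.0000, Σln P = 21.1413, Σh·ln P = 96.9283).
Slope k = (n·Σh·ln P − Σh·Σln P)/(n·Σ(h)² − (Σh)²) = (4·96.9283 − 16.0000·21.1413)/56.0000 = 0.88308; ln C = (Σln P − k·Σh)/n = 1.75301.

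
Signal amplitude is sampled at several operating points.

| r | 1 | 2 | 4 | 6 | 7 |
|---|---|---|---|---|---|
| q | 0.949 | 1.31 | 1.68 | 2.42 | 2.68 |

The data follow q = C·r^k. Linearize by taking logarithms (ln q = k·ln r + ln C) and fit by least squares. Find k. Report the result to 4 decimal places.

k = 0.5230

Taking logs, ln q = k·ln r + ln C, so regress ln q on ln r.
XᵀX = [[9.3992, 5.8171]; [5.8171, 5]], rhs = [4.4082, 2.6061]ᵀ  (here Σln r = 5.8171, Σ(ln r)² = 9.3992, Σln q = 2.6061, Σln r·ln q = 4.4082).
Slope k = (n·Σln r·ln q − Σln r·Σln q)/(n·Σ(ln r)² − (Σln r)²) = (5·4.4082 − 5.8171·2.6061)/13.1574 = 0.52299; ln C = (Σln q − k·Σln r)/n = -0.08724.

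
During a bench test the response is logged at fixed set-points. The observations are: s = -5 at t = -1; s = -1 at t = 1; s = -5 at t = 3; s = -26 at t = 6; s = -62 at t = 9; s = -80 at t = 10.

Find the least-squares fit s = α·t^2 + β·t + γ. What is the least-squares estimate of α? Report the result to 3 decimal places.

α = -0.960

Normal-equation sums: Σt^2·t^2 = 17940, Σt^2·t = 1972, Σt^2 = 228, Σt·t = 228, Σt = 28, Σ1 = 6.
Right-hand side: Σt^2·s = -14009, Σt·s = -1525, Σs = -179.
Inverting the 3×3 Gram matrix, [α, β, γ]ᵀ = [-24/25, 187/100, -52/25]ᵀ.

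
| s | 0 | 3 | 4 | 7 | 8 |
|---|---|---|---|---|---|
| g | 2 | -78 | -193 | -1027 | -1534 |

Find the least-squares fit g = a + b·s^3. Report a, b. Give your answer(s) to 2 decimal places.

a = 1.40, b = -3.00

Entries of MᵀM: Σ1 = 5, Σs^3 = 946, Σs^3·s^3 = 384618.
And Σg = -2830, Σs^3·g = -1152127.
MᵀM·[a, b]ᵀ = Mᵀg becomes [[5, 946]; [946, 384618]]·[a, b]ᵀ = [-2830, -1152127]ᵀ.
Δ = 5·384618 − 946² = 1028174.
a = ((-2830)·384618 − 946·(-1152127))/1028174 = 721601/514087; b = (5·(-1152127) − 946·(-2830))/1028174 = -3083455/1028174.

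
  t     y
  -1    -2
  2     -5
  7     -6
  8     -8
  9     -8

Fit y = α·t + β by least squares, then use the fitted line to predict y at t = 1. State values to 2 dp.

MᵀM·[α, β]ᵀ = Mᵀy reads: 199·α + 25·β = -186;  25·α + 5·β = -29.
det = 199·5 − 25² = 370.
α = ((-186)·5 − 25·(-29))/370 = -41/74; β = (199·(-29) − 25·(-186))/370 = -1121/370.
At t = 1: ŷ = (-41/74)·(1) + (-1121/370)·(1) = -663/185.

ŷ = -3.58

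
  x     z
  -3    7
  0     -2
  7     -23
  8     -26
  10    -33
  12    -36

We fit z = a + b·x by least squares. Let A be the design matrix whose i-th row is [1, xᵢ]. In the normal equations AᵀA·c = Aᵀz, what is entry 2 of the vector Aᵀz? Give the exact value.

Entry 2 ↔ basis x, so (Aᵀz)_{2} = Σᵢ (x)·zᵢ = (-3)·(7) + (0)·(-2) + (7)·(-23) + (8)·(-26) + (10)·(-33) + (12)·(-36) = -1152.

-1152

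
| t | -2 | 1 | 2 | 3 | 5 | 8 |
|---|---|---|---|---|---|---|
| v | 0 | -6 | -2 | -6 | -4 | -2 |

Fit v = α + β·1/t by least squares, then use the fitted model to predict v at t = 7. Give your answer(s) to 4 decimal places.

From the data, Σ1 = 6, Σ1/t = 199/120, Σ1/t·1/t = 24001/14400.
Right-hand side: Σv = -20, Σ1/t·v = -201/20.
Normal equations: [[6, 199/120]; [199/120, 24001/14400]]·[α, β]ᵀ = [-20, -201/20]ᵀ.
Δ = 6·(24001/14400) − (199/120)² = 20881/2880.
α = ((-20)·(24001/14400) − (199/120)·(-201/20))/(20881/2880) = -240026/104405; β = (6·(-201/20) − (199/120)·(-20))/(20881/2880) = -78144/20881.
At t = 7: v̂ = (-240026/104405)·(1) + (-78144/20881)·(1/7) = -2070902/730835.

v̂ = -2.8336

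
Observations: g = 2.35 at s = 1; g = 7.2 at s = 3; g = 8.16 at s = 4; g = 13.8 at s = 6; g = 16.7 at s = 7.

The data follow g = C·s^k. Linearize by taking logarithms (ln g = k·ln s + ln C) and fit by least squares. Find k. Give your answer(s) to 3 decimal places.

Linearized form: ln g = k·ln s + ln C. From the 5 transformed points,
Σln s = 6.2226, Σ(ln s)² = 10.1257, Σln g = 10.3678, Σln s·ln g = 15.2602.
Equations: 10.1257·k + 6.2226·ln C = 15.2602;  6.2226·k + 5·ln C = 10.3678.
Δ = 10.1257·5 − (6.2226)² = 11.9082; k = (15.2602·5 − 6.2226·10.3678)/11.9082 = 0.98979, ln C = (10.1257·10.3678 − 6.2226·15.2602)/11.9082 = 0.84176.

k = 0.990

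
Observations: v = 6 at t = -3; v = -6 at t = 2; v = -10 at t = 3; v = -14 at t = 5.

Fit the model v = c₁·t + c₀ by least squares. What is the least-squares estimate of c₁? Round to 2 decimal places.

MᵀM·[c₁, c₀]ᵀ = Mᵀv reads: 47·c₁ + 7·c₀ = -130;  7·c₁ + 4·c₀ = -24.
(Σt·t = 47, Σt = 7, Σ1 = 4, Σt·v = -130, Σv = -24.)
det = 47·4 − 7² = 139.
c₁ = ((-130)·4 − 7·(-24))/139 = -352/139; c₀ = (47·(-24) − 7·(-130))/139 = -218/139.

c₁ = -2.53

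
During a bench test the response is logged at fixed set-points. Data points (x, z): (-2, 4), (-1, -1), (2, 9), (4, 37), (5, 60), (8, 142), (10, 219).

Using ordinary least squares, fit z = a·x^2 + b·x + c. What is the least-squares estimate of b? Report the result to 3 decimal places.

The normal system MᵀM·[a, b, c]ᵀ = Mᵀz is [[15010, 1700, 214]; [1700, 214, 26]; [214, 26, 7]]·[a, b, c]ᵀ = [33131, 3785, 470]ᵀ.
Row-reducing yields a = 138989/68082, b = 110993/68082, c = -2146/1621.

b = 1.630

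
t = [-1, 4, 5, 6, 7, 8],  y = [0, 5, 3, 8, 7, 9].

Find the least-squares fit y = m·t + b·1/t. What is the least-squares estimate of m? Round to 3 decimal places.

m = 1.103

Setting ∂/∂m … = 0 gives: 191·m + 6·b = 204;  6·m + (822949/705600)·b = 637/120.
Determinant 191·(822949/705600) − 6² = 131781659/705600.
m = (204·(822949/705600) − 6·(637/120))/(131781659/705600) = 145408236/131781659; b = (191·(637/120) − 6·204)/(131781659/705600) = -148252440/131781659.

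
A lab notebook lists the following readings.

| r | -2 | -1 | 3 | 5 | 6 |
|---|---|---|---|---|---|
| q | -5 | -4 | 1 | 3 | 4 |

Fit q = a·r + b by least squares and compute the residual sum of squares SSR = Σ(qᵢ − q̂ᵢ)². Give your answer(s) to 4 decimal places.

The normal system XᵀX·[a, b]ᵀ = Xᵀq is [[75, 11]; [11, 5]]·[a, b]ᵀ = [56, -1]ᵀ.
Eliminating b: 5·(row 1) − 11·(row 2) gives 254·a = 5·56 − 11·(-1) = 291, so a = 291/254.
Then b = ((-1) − 11·(291/254))/5 = -691/254.
Residuals: 3/254, -17/127, 36/127, -1/127, -39/254; SSR = 31/254.

SSR = 0.1220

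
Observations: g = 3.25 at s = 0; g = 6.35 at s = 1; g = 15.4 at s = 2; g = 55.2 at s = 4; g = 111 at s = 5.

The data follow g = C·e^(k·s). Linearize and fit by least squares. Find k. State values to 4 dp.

Linearized form: ln g = k·s + ln C. From the 5 transformed points,
AᵀA = [[46.0000, 12.0000]; [12.0000, 5]], rhs = [46.9087, 14.4820]ᵀ  (here Σs = 12.0000, Σ(s)² = 46.0000, Σln g = 14.4820, Σs·ln g = 46.9087).
Solving (det = 86.0000): k = 0.70651, ln C = 1.20077.

k = 0.7065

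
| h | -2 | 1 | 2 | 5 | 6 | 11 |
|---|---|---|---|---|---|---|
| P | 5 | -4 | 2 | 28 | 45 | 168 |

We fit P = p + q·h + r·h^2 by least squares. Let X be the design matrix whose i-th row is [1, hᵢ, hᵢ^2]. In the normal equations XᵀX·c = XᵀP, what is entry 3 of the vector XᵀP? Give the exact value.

22672

Entry 3 ↔ basis h^2, so (XᵀP)_{3} = Σᵢ (h^2)·Pᵢ = (4)·(5) + (1)·(-4) + (4)·(2) + (25)·(28) + (36)·(45) + (121)·(168) = 22672.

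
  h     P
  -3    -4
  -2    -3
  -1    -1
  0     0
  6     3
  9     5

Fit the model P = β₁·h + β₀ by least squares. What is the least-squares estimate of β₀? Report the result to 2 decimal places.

Compute the Gram sums: Σh·h = 131, Σh = 9, Σ1 = 6.
Moment sums: Σh·P = 82, ΣP = 0.
Normal equations: [[131, 9]; [9, 6]]·[β₁, β₀]ᵀ = [82, 0]ᵀ.
Δ = 131·6 − 9² = 705.
β₁ = (82·6 − 9·0)/705 = 164/235; β₀ = (131·0 − 9·82)/705 = -246/235.

β₀ = -1.05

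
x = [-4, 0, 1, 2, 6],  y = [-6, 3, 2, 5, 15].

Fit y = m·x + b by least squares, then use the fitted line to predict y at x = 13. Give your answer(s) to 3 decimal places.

ŷ = 28.492

Normal-equation sums: Σx·x = 57, Σx = 5, Σ1 = 5.
For Mᵀy: Σx·y = 126, Σy = 19.
MᵀM·[m, b]ᵀ = Mᵀy becomes [[57, 5]; [5, 5]]·[m, b]ᵀ = [126, 19]ᵀ.
Eliminating b: 5·(row 1) − 5·(row 2) gives 260·m = 5·126 − 5·19 = 535, so m = 107/52.
Then b = (19 − 5·(107/52))/5 = 453/260.
At x = 13: ŷ = (107/52)·(13) + (453/260)·(1) = 1852/65.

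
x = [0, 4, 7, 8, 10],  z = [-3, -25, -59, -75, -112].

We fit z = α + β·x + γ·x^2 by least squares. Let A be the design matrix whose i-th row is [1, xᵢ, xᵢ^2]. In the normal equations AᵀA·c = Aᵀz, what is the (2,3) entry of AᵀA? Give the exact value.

Row 2 ↔ basis x, column 3 ↔ basis x^2, so (AᵀA)_{2,3} = Σᵢ (x)·(x^2) = (0)·(0) + (4)·(16) + (7)·(49) + (8)·(64) + (10)·(100) = 1919.

1919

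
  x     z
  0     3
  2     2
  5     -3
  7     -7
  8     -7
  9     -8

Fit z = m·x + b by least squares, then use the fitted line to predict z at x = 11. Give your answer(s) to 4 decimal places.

Entries of MᵀM: Σx·x = 223, Σx = 31, Σ1 = 6.
For Mᵀz: Σx·z = -188, Σz = -20.
Eliminating b: 6·(row 1) − 31·(row 2) gives 377·m = 6·(-188) − 31·(-20) = -508, so m = -508/377.
Then b = ((-20) − 31·(-508/377))/6 = 1368/377.
At x = 11: ẑ = (-508/377)·(11) + (1368/377)·(1) = -4220/377.

ẑ = -11.1936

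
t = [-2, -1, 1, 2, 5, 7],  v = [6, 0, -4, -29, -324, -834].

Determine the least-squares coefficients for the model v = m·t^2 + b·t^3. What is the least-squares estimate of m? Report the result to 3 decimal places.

Setting ∂/∂m … = 0 gives: 3060·m + 19932·b = -49062;  19932·m + 133404·b = -326846.
det = 3060·133404 − 19932² = 10931616.
m = ((-49062)·133404 − 19932·(-326846))/10931616 = -316381/113871; b = (3060·(-326846) − 19932·(-49062))/10931616 = -154479/75914.

m = -2.778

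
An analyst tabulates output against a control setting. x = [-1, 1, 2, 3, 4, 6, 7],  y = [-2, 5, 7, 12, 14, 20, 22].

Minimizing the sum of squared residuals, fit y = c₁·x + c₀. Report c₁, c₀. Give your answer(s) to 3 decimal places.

c₁ = 3.027, c₀ = 1.628

Setting ∂/∂c₁ … = 0 gives: 116·c₁ + 22·c₀ = 387;  22·c₁ + 7·c₀ = 78.
(Σx·x = 116, Σx = 22, Σ1 = 7, Σx·y = 387, Σy = 78.)
Determinant 116·7 − 22² = 328.
c₁ = (387·7 − 22·78)/328 = 993/328; c₀ = (116·78 − 22·387)/328 = 267/164.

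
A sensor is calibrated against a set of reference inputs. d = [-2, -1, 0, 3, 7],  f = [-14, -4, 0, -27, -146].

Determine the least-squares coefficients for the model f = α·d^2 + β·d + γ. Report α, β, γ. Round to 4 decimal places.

α = -3.0349, β = 0.4572, γ = -0.6003

With design matrix X, XᵀX = [[2499, 361, 63]; [361, 63, 7]; [63, 7, 5]] and Xᵀf = [-7457, -1071, -191]ᵀ.
Inverting the 3×3 Gram matrix, [α, β, γ]ᵀ = [-61824/20371, 9313/20371, -12228/20371]ᵀ.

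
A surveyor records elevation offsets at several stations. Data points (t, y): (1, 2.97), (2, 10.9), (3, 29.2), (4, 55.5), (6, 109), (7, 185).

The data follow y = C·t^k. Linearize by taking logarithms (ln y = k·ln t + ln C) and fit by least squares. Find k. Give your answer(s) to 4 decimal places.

Taking logs, ln y = k·ln t + ln C, so regress ln y on ln t.
XᵀX = [[10.6062, 6.9157]; [6.9157, 6]], rhs = [29.4947, 20.7796]ᵀ  (here Σln t = 6.9157, Σ(ln t)² = 10.6062, Σln y = 20.7796, Σln t·ln y = 29.4947).
Slope k = (n·Σln t·ln y − Σln t·Σln y)/(n·Σ(ln t)² − (Σln t)²) = (6·29.4947 − 6.9157·20.7796)/15.8099 = 2.10389; ln C = (Σln y − k·Σln t)/n = 1.03828.

k = 2.1039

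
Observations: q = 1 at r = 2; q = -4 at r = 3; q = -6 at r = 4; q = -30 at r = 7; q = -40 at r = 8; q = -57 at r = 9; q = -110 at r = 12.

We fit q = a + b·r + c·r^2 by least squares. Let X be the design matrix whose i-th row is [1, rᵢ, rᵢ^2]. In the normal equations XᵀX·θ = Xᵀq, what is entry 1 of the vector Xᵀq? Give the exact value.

-246

Entry 1 ↔ basis 1, so (Xᵀq)_{1} = Σᵢ qᵢ = (1)·(1) + (1)·(-4) + (1)·(-6) + (1)·(-30) + (1)·(-40) + (1)·(-57) + (1)·(-110) = -246.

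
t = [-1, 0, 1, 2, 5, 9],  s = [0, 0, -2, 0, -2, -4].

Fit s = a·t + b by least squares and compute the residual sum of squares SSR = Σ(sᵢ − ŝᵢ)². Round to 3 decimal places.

Sums needed: Σt·t = 112, Σt = 16, Σ1 = 6.
And Σt·s = -48, Σs = -8.
Δ = 112·6 − 16² = 416.
a = ((-48)·6 − 16·(-8))/416 = -5/13; b = (112·(-8) − 16·(-48))/416 = -4/13.
Residuals: -1/13, 4/13, -17/13, 14/13, 3/13, -3/13; SSR = 40/13.

SSR = 3.077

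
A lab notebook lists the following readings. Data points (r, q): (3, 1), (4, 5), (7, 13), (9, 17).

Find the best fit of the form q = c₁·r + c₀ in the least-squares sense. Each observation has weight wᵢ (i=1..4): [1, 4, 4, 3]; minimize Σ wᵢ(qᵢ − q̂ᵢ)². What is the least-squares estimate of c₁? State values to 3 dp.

c₁ = 2.539

From the data, Σwᵢ·r·r = 512, Σwᵢ·r = 74, Σwᵢ·1 = 12.
And Σwᵢ·r·q = 906, Σwᵢ·q = 124.
Normal equations: [[512, 74]; [74, 12]]·[c₁, c₀]ᵀ = [906, 124]ᵀ.
det = 512·12 − 74² = 668.
c₁ = (906·12 − 74·124)/668 = 424/167; c₀ = (512·124 − 74·906)/668 = -889/167.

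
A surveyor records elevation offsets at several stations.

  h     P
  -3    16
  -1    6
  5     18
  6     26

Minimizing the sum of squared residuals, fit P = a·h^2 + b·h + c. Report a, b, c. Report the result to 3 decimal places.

From the data, Σh^2·h^2 = 2003, Σh^2·h = 313, Σh^2 = 71, Σh·h = 71, Σh = 7, Σ1 = 4.
For MᵀP: Σh^2·P = 1536, Σh·P = 192, ΣP = 66.
Normal equations: [[2003, 313, 71]; [313, 71, 7]; [71, 7, 4]]·[a, b, c]ᵀ = [1536, 192, 66]ᵀ.
Inverting the 3×3 Gram matrix, [a, b, c]ᵀ = [155/178, -1331/890, 1629/445]ᵀ.

a = 0.871, b = -1.496, c = 3.661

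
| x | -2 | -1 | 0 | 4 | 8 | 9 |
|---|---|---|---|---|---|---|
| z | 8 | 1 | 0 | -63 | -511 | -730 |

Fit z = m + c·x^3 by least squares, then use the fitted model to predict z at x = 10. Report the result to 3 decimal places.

The normal equations are: 6·m + 1296·c = -1295;  1296·m + 797746·c = -797899.
(Σ1 = 6, Σx^3 = 1296, Σx^3·x^3 = 797746, Σz = -1295, Σx^3·z = -797899.)
Determinant 6·797746 − 1296² = 3106860.
m = ((-1295)·797746 − 1296·(-797899))/3106860 = 498017/1553430; c = (6·(-797899) − 1296·(-1295))/3106860 = -518179/517810.
At x = 10: ẑ = (498017/1553430)·(1) + (-518179/517810)·(1000) = -1554038983/1553430.

ẑ = -1000.392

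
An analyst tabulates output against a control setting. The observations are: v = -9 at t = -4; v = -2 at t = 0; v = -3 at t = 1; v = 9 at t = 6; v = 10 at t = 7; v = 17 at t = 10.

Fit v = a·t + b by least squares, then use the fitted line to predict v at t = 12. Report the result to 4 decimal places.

v̂ = 19.9113

The normal system XᵀX·[a, b]ᵀ = Xᵀv is [[202, 20]; [20, 6]]·[a, b]ᵀ = [327, 22]ᵀ.
det = 202·6 − 20² = 812.
a = (327·6 − 20·22)/812 = 761/406; b = (202·22 − 20·327)/812 = -524/203.
At t = 12: v̂ = (761/406)·(12) + (-524/203)·(1) = 4042/203.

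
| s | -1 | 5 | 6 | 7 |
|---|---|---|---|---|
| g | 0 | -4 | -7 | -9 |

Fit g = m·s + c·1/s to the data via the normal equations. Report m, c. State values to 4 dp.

m = -1.1739, c = 1.3263

With design matrix X, XᵀX = [[111, 4]; [4, 47989/44100]] and Xᵀg = [-125, -683/210]ᵀ.
Determinant 111·(47989/44100) − 4² = 1540393/14700.
m = ((-125)·(47989/44100) − 4·(-683/210))/(1540393/14700) = -5424905/4621179; c = (111·(-683/210) − 4·(-125))/(1540393/14700) = 2043090/1540393.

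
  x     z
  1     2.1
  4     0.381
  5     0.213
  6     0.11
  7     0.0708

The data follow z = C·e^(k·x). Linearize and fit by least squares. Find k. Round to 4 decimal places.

k = -0.5734

Let Y = ln z. Fitting Y = k·x + ln C by least squares:
Over the data: Σx = 23.0000, Σ(x)² = 127.0000, Σln z = -6.6247, Σx·ln z = -42.6291.
Normal system: [[127.0000, 23.0000]; [23.0000, 5]]·[k, ln C]ᵀ = [-42.6291, -6.6247]ᵀ.
Solving (det = 106.0000): k = -0.57338, ln C = 1.31263.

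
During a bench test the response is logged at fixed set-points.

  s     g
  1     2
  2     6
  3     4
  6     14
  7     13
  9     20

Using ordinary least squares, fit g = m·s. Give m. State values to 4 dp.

m = 2.1167

Setting ∂/∂m … = 0 gives: 180·m = 381.
Hence m = 381 / 180 ≈ 2.11667.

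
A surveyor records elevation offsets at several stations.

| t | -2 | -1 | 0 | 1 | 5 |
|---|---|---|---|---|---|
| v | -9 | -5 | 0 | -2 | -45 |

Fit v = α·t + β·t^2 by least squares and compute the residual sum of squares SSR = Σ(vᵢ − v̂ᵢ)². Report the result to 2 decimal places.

SSR = 5.85

Setting ∂/∂α … = 0 gives: 31·α + 117·β = -204;  117·α + 643·β = -1168.
(Σt·t = 31, Σt·t^2 = 117, Σt^2·t^2 = 643, Σt·v = -204, Σt^2·v = -1168.)
Eliminating β: 643·(row 1) − 117·(row 2) gives 6244·α = 643·(-204) − 117·(-1168) = 5484, so α = 1371/1561.
Then β = ((-1168) − 117·(1371/1561))/643 = -3085/1561.
Residuals: 1033/1561, -3349/1561, 0, -1408/1561, 25/1561; SSR = 9139/1561.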